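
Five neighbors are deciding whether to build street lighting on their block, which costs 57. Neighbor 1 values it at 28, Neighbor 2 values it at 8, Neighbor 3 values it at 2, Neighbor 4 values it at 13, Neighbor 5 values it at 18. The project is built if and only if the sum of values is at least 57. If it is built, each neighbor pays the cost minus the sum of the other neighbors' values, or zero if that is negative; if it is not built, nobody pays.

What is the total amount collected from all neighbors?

23

Total value 69 ≥ cost 57, so it is built.
Neighbor 1: others sum to 41; max(0, 57 - 41) = 16.
Neighbor 2: others sum to 61; max(0, 57 - 61) = 0.
Neighbor 3: others sum to 67; max(0, 57 - 67) = 0.
Neighbor 4: others sum to 56; max(0, 57 - 56) = 1.
Neighbor 5: others sum to 51; max(0, 57 - 51) = 6.
Total collected = 16 + 0 + 0 + 1 + 6 = 23.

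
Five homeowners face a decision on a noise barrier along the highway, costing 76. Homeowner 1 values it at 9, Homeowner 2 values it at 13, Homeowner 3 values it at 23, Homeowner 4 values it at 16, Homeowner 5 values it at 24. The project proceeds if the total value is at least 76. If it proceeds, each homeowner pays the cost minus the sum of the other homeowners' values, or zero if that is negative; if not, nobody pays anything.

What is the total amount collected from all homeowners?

Total value 85 ≥ cost 76, so it is built.
Homeowner 1: others sum to 76; max(0, 76 - 76) = 0.
Homeowner 2: others sum to 72; max(0, 76 - 72) = 4.
Homeowner 3: others sum to 62; max(0, 76 - 62) = 14.
Homeowner 4: others sum to 69; max(0, 76 - 69) = 7.
Homeowner 5: others sum to 61; max(0, 76 - 61) = 15.
Total collected = 0 + 4 + 14 + 7 + 15 = 40.

40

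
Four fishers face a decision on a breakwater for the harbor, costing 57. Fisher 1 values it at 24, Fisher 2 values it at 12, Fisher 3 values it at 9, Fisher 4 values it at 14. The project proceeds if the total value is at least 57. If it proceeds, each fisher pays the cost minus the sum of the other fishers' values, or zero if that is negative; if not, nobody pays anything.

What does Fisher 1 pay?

22

Total value 59 ≥ cost 57, so the project is built.
The other fishers' values sum to 35.
Cost minus that sum is 57 - 35 = 22.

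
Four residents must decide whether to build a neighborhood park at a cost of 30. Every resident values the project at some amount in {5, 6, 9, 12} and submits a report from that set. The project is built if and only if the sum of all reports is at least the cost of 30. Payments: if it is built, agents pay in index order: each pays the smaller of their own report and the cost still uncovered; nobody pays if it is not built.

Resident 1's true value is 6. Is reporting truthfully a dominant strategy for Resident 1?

No

Consider the case where Resident 2 reports 5, Resident 3 reports 9 and Resident 4 reports 12.
Truthful report 6: project built, pays 6, utility 6 - 6 = 0.
Report 5 instead: project built, pays 5, utility 6 - 5 = 1.
Since 1 > 0, reporting 5 is strictly better here, so truthful reporting is not dominant.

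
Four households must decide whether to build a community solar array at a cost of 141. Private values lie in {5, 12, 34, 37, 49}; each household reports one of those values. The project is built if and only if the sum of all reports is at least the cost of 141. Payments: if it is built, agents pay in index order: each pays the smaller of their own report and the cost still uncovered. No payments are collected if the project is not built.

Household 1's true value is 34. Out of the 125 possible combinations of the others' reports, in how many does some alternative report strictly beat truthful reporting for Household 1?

7

Others report (34, 49, 49): truth gives 0; report 12 gives 22 > 0. Violating.
Others report (37, 49, 49): truth gives 0; report 12 gives 22 > 0. Violating.
Others report (49, 34, 49): truth gives 0; report 12 gives 22 > 0. Violating.
Others report (49, 37, 49): truth gives 0; report 12 gives 22 > 0. Violating.
Others report (5, 5, 5): truth gives 0; no alternative beats it.
Others report (5, 5, 12): truth gives 0; no alternative beats it.
(Checking all 125 profiles: 7 have a profitable deviation, 118 do not.)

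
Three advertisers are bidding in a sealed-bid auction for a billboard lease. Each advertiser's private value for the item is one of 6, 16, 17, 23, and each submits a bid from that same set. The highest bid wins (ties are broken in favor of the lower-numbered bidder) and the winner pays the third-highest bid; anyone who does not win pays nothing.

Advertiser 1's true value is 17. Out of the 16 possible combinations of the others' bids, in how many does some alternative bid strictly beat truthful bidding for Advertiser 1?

Others bid (6, 23): truth gives 0; bid 23 gives 11 > 0. Violating.
Others bid (16, 23): truth gives 0; bid 23 gives 1 > 0. Violating.
Others bid (23, 6): truth gives 0; bid 23 gives 11 > 0. Violating.
Others bid (23, 16): truth gives 0; bid 23 gives 1 > 0. Violating.
Others bid (6, 6): truth gives 11; no alternative beats it.
Others bid (6, 16): truth gives 11; no alternative beats it.
(Checking all 16 profiles: 4 have a profitable deviation, 12 do not.)

4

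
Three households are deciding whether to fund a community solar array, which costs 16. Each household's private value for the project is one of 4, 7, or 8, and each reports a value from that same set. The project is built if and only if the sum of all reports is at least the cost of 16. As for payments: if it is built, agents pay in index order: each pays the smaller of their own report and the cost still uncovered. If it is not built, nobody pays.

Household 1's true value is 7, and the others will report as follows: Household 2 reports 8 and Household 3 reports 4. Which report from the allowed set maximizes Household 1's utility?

Report 4: project built, pays 4, utility 7 - 4 = 3.
Report 7: project built, pays 7, utility 7 - 7 = 0.
Report 8: project built, pays 8, utility 7 - 8 = -1.
The best choice is 4 with utility 3.

4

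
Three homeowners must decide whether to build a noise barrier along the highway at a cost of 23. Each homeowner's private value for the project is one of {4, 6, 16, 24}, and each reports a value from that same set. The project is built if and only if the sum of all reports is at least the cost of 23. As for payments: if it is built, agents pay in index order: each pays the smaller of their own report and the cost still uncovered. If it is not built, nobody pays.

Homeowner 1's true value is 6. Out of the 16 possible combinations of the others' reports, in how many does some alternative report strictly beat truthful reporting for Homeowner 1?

Others report (4, 16): truth gives 0; report 4 gives 2 > 0. Violating.
Others report (4, 24): truth gives 0; report 4 gives 2 > 0. Violating.
Others report (6, 16): truth gives 0; report 4 gives 2 > 0. Violating.
Others report (6, 24): truth gives 0; report 4 gives 2 > 0. Violating.
Others report (4, 4): truth gives 0; no alternative beats it.
Others report (4, 6): truth gives 0; no alternative beats it.
(Checking all 16 profiles: 12 have a profitable deviation, 4 do not.)

12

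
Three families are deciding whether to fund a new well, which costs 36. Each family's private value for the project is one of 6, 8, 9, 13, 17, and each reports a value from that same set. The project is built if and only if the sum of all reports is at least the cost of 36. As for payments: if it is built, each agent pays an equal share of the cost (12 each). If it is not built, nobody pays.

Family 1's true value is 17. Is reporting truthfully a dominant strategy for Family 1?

Check each profile of the others' reports and compare truth against every alternative report.
Others report (6, 13): truth gives 5, best alternative gives 0.
Others report (8, 13): truth gives 5, best alternative gives 0.
Others report (9, 13): truth gives 5, best alternative gives 0.
Others report (13, 6): truth gives 5, best alternative gives 0.
Others report (13, 8): truth gives 5, best alternative gives 0.
Others report (13, 9): truth gives 5, best alternative gives 0.
(Remaining 19 profiles checked similarly; truth is weakly best in each.)
In every case the truthful report is at least as good as any alternative, so it is a dominant strategy.

Yes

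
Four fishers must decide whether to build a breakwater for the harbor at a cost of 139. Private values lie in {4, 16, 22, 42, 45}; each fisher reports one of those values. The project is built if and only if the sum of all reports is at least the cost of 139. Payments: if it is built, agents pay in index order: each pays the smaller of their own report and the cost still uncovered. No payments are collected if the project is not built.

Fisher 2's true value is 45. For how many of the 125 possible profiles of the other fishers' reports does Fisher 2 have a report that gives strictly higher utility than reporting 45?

32

Others report (16, 42, 42): truth gives 0; report 42 gives 3 > 0. Violating.
Others report (16, 42, 45): truth gives 0; report 42 gives 3 > 0. Violating.
Others report (16, 45, 42): truth gives 0; report 42 gives 3 > 0. Violating.
Others report (16, 45, 45): truth gives 0; report 42 gives 3 > 0. Violating.
Others report (4, 4, 4): truth gives 0; no alternative beats it.
Others report (4, 4, 16): truth gives 0; no alternative beats it.
(Checking all 125 profiles: 32 have a profitable deviation, 93 do not.)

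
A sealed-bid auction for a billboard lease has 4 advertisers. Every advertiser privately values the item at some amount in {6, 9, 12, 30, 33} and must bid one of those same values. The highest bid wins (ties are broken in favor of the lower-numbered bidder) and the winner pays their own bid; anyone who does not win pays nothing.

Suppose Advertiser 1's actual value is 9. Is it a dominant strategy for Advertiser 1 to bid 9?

No

Consider the case where Advertiser 2 bids 6, Advertiser 3 bids 6 and Advertiser 4 bids 6.
Truthful bid 9: wins, pays 9, utility 9 - 9 = 0.
Bid 6 instead: wins, pays 6, utility 9 - 6 = 3.
Since 3 > 0, bidding 6 is strictly better here, so truthful bidding is not dominant.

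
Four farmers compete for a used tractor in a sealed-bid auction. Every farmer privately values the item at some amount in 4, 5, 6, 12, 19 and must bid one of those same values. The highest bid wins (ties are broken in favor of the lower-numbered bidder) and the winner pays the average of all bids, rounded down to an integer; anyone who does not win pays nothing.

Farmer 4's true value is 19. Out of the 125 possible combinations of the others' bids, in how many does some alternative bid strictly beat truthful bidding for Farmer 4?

Others bid (4, 4, 4): truth gives 12; bid 5 gives 15 > 12. Violating.
Others bid (4, 4, 5): truth gives 11; bid 6 gives 15 > 11. Violating.
Others bid (4, 4, 6): truth gives 11; bid 12 gives 13 > 11. Violating.
Others bid (4, 5, 4): truth gives 11; bid 6 gives 15 > 11. Violating.
Others bid (4, 4, 12): truth gives 10; no alternative beats it.
Others bid (4, 4, 19): truth gives 0; no alternative beats it.
(Checking all 125 profiles: 27 have a profitable deviation, 98 do not.)

27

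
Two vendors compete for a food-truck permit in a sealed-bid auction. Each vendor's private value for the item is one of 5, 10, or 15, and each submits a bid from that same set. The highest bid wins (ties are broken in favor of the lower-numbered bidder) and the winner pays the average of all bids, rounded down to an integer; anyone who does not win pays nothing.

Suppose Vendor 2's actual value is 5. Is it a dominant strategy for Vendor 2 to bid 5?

Yes

Check each profile of the others' bids and compare truth against every alternative bid.
Others bid (5): truth gives 0, best alternative gives -2.
Others bid (10): truth gives 0, best alternative gives 0.
Others bid (15): truth gives 0, best alternative gives 0.
In every case the truthful bid is at least as good as any alternative, so it is a dominant strategy.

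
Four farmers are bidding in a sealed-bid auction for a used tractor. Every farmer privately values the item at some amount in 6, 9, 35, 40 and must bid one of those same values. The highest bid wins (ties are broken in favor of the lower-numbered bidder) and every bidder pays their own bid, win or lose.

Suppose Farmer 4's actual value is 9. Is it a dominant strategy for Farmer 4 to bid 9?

Consider the case where Farmer 1 bids 6, Farmer 2 bids 6 and Farmer 3 bids 9.
Truthful bid 9: loses but pays 9, utility -9.
Bid 6 instead: loses but pays 6, utility -6.
Since -6 > -9, bidding 6 is strictly better here, so truthful bidding is not dominant.

No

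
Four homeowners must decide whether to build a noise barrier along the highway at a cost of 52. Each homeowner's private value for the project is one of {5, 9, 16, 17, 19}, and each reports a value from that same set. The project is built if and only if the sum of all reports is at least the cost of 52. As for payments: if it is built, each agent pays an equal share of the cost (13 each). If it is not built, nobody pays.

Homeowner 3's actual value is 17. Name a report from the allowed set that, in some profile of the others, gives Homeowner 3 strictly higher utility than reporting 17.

Suppose Homeowner 1 reports 5, Homeowner 2 reports 9 and Homeowner 4 reports 19.
Report 17: project not built, utility 0.
Report 19: project built, pays 13, utility 17 - 13 = 4.
So reporting 19 beats truth here (4 > 0).

19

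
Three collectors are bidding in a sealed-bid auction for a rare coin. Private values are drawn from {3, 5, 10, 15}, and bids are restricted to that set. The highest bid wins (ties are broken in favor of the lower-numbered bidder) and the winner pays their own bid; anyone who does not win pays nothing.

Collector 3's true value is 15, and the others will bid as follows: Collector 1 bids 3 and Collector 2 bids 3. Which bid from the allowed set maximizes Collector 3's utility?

5

Bid 3: loses, pays 0, utility 0.
Bid 5: wins, pays 5, utility 15 - 5 = 10.
Bid 10: wins, pays 10, utility 15 - 10 = 5.
Bid 15: wins, pays 15, utility 15 - 15 = 0.
The best choice is 5 with utility 10.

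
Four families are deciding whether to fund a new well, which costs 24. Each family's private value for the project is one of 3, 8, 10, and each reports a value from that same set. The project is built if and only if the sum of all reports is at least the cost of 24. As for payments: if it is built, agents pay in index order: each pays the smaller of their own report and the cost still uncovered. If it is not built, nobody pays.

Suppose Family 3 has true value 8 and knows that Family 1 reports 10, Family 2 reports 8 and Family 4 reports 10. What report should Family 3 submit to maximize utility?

Report 3: project built, pays 3, utility 8 - 3 = 5.
Report 8: project built, pays 6, utility 8 - 6 = 2.
Report 10: project built, pays 6, utility 8 - 6 = 2.
The best choice is 3 with utility 5.

3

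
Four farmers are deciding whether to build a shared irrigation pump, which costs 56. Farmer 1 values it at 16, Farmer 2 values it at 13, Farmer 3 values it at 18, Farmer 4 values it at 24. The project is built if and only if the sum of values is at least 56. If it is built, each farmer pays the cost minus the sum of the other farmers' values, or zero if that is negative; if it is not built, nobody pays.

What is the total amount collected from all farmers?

13

Total value 71 ≥ cost 56, so it is built.
Farmer 1: others sum to 55; max(0, 56 - 55) = 1.
Farmer 2: others sum to 58; max(0, 56 - 58) = 0.
Farmer 3: others sum to 53; max(0, 56 - 53) = 3.
Farmer 4: others sum to 47; max(0, 56 - 47) = 9.
Total collected = 1 + 0 + 3 + 9 = 13.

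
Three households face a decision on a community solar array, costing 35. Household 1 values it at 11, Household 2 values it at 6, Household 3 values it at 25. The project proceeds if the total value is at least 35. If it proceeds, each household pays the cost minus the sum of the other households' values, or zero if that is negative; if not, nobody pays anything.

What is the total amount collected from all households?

22

Total value 42 ≥ cost 35, so it is built.
Household 1: others sum to 31; max(0, 35 - 31) = 4.
Household 2: others sum to 36; max(0, 35 - 36) = 0.
Household 3: others sum to 17; max(0, 35 - 17) = 18.
Total collected = 4 + 0 + 18 = 22.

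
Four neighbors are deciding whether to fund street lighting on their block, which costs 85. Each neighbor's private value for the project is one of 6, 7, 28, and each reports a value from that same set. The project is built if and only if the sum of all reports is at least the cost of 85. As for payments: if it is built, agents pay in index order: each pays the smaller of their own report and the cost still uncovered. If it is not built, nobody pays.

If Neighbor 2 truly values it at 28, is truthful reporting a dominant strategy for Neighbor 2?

No

Consider the case where Neighbor 1 reports 28, Neighbor 3 reports 28 and Neighbor 4 reports 28.
Truthful report 28: project built, pays 28, utility 28 - 28 = 0.
Report 6 instead: project built, pays 6, utility 28 - 6 = 22.
Since 22 > 0, reporting 6 is strictly better here, so truthful reporting is not dominant.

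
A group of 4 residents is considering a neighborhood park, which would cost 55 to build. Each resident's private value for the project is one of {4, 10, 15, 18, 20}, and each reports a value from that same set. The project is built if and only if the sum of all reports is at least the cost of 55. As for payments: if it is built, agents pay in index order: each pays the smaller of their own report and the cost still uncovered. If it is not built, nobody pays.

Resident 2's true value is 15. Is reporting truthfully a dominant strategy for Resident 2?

Consider the case where Resident 1 reports 10, Resident 3 reports 15 and Resident 4 reports 20.
Truthful report 15: project built, pays 15, utility 15 - 15 = 0.
Report 10 instead: project built, pays 10, utility 15 - 10 = 5.
Since 5 > 0, reporting 10 is strictly better here, so truthful reporting is not dominant.

No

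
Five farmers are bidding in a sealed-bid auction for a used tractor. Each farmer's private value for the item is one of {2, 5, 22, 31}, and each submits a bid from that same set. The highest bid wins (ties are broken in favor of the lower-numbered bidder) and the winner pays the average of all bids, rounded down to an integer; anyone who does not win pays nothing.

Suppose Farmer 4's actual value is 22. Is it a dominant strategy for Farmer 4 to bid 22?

Consider the case where Farmer 1 bids 2, Farmer 2 bids 2, Farmer 3 bids 2 and Farmer 5 bids 2.
Truthful bid 22: wins, pays 6, utility 22 - 6 = 16.
Bid 5 instead: wins, pays 2, utility 22 - 2 = 20.
Since 20 > 16, bidding 5 is strictly better here, so truthful bidding is not dominant.

No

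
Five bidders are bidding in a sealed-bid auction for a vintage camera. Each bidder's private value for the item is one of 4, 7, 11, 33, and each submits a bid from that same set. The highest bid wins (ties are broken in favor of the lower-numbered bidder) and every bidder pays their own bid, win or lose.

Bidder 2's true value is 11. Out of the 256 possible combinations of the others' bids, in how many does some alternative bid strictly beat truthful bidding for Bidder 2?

210

Others bid (4, 4, 4, 4): truth gives 0; bid 7 gives 4 > 0. Violating.
Others bid (4, 4, 4, 7): truth gives 0; bid 7 gives 4 > 0. Violating.
Others bid (4, 4, 4, 33): truth gives -11; bid 4 gives -4 > -11. Violating.
Others bid (4, 4, 7, 4): truth gives 0; bid 7 gives 4 > 0. Violating.
Others bid (4, 4, 4, 11): truth gives 0; no alternative beats it.
Others bid (4, 4, 7, 11): truth gives 0; no alternative beats it.
(Checking all 256 profiles: 210 have a profitable deviation, 46 do not.)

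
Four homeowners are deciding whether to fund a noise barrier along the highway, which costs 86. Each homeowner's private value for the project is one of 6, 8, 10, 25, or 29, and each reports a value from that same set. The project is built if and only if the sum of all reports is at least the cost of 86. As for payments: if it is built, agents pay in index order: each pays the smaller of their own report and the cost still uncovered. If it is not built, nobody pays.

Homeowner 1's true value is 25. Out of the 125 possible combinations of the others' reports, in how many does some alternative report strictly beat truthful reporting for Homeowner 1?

7

Others report (25, 25, 29): truth gives 0; report 8 gives 17 > 0. Violating.
Others report (25, 29, 25): truth gives 0; report 8 gives 17 > 0. Violating.
Others report (25, 29, 29): truth gives 0; report 6 gives 19 > 0. Violating.
Others report (29, 25, 25): truth gives 0; report 8 gives 17 > 0. Violating.
Others report (6, 6, 6): truth gives 0; no alternative beats it.
Others report (6, 6, 8): truth gives 0; no alternative beats it.
(Checking all 125 profiles: 7 have a profitable deviation, 118 do not.)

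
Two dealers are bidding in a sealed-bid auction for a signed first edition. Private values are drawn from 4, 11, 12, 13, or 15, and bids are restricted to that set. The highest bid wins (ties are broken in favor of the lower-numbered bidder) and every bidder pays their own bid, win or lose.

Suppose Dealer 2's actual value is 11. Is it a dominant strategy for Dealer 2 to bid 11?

No

Consider the case where Dealer 1 bids 11.
Truthful bid 11: loses but pays 11, utility -11.
Bid 4 instead: loses but pays 4, utility -4.
Since -4 > -11, bidding 4 is strictly better here, so truthful bidding is not dominant.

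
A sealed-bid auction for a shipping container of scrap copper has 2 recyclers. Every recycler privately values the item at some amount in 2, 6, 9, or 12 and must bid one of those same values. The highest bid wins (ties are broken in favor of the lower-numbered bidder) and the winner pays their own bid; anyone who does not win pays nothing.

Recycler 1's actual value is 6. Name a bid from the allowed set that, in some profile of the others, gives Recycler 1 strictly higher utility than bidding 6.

Suppose Recycler 2 bids 2.
Bid 6: wins, pays 6, utility 6 - 6 = 0.
Bid 2: wins, pays 2, utility 6 - 2 = 4.
So bidding 2 beats truth here (4 > 0).

2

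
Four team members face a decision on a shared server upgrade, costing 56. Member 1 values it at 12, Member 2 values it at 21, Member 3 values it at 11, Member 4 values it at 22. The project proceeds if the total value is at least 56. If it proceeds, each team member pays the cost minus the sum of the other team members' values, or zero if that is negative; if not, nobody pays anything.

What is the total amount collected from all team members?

Total value 66 ≥ cost 56, so it is built.
Member 1: others sum to 54; max(0, 56 - 54) = 2.
Member 2: others sum to 45; max(0, 56 - 45) = 11.
Member 3: others sum to 55; max(0, 56 - 55) = 1.
Member 4: others sum to 44; max(0, 56 - 44) = 12.
Total collected = 2 + 11 + 1 + 12 = 26.

26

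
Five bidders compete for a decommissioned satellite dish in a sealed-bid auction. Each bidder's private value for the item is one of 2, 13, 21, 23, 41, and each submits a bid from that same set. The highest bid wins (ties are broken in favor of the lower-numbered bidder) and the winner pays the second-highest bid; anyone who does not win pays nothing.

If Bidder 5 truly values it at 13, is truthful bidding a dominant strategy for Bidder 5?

Check each profile of the others' bids and compare truth against every alternative bid.
Others bid (2, 2, 2, 2): truth gives 11, best alternative gives 11.
Others bid (2, 2, 2, 13): truth gives 0, best alternative gives 0.
Others bid (2, 2, 2, 21): truth gives 0, best alternative gives 0.
Others bid (2, 2, 2, 23): truth gives 0, best alternative gives 0.
Others bid (2, 2, 2, 41): truth gives 0, best alternative gives 0.
Others bid (2, 2, 13, 2): truth gives 0, best alternative gives 0.
(Remaining 619 profiles checked similarly; truth is weakly best in each.)
In every case the truthful bid is at least as good as any alternative, so it is a dominant strategy.

Yes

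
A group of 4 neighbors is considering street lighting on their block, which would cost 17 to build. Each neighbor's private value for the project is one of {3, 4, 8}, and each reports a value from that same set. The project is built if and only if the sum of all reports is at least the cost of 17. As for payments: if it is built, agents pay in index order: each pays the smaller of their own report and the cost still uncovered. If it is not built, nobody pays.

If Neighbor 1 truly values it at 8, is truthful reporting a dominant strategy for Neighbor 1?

Consider the case where Neighbor 2 reports 3, Neighbor 3 reports 3 and Neighbor 4 reports 8.
Truthful report 8: project built, pays 8, utility 8 - 8 = 0.
Report 3 instead: project built, pays 3, utility 8 - 3 = 5.
Since 5 > 0, reporting 3 is strictly better here, so truthful reporting is not dominant.

No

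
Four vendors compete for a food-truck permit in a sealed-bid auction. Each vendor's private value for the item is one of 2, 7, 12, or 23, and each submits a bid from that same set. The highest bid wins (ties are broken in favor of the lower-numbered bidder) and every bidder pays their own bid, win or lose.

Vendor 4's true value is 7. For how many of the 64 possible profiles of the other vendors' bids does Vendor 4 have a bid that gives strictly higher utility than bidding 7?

Others bid (2, 2, 7): truth gives -7; bid 2 gives -2 > -7. Violating.
Others bid (2, 2, 12): truth gives -7; bid 2 gives -2 > -7. Violating.
Others bid (2, 2, 23): truth gives -7; bid 2 gives -2 > -7. Violating.
Others bid (2, 7, 2): truth gives -7; bid 2 gives -2 > -7. Violating.
Others bid (2, 2, 2): truth gives 0; no alternative beats it.
(Checking all 64 profiles: 63 have a profitable deviation, 1 does not.)

63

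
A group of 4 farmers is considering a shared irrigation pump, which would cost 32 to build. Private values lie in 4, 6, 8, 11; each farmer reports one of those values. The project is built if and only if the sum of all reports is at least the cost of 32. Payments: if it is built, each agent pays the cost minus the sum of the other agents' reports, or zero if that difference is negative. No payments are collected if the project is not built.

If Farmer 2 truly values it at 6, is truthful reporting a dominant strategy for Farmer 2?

Yes

Check each profile of the others' reports and compare truth against every alternative report.
Others report (11, 11, 11): truth gives 6, best alternative gives 6.
Others report (8, 11, 11): truth gives 4, best alternative gives 4.
Others report (11, 8, 11): truth gives 4, best alternative gives 4.
Others report (11, 11, 8): truth gives 4, best alternative gives 4.
Others report (6, 11, 11): truth gives 2, best alternative gives 2.
Others report (11, 6, 11): truth gives 2, best alternative gives 2.
(Remaining 58 profiles checked similarly; truth is weakly best in each.)
In every case the truthful report is at least as good as any alternative, so it is a dominant strategy.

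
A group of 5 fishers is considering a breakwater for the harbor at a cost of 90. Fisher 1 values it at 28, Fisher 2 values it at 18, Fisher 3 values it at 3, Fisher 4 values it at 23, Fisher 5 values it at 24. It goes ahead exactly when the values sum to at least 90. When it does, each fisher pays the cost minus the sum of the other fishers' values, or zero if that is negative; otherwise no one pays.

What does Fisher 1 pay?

22

Total value 96 ≥ cost 90, so the project is built.
The other fishers' values sum to 68.
Cost minus that sum is 90 - 68 = 22.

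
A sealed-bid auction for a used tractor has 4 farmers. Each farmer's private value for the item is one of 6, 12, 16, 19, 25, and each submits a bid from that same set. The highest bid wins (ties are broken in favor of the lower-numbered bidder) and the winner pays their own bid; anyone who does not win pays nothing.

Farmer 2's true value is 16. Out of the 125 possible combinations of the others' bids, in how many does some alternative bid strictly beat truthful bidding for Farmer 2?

Others bid (6, 6, 6): truth gives 0; bid 12 gives 4 > 0. Violating.
Others bid (6, 6, 12): truth gives 0; bid 12 gives 4 > 0. Violating.
Others bid (6, 12, 6): truth gives 0; bid 12 gives 4 > 0. Violating.
Others bid (6, 12, 12): truth gives 0; bid 12 gives 4 > 0. Violating.
Others bid (6, 6, 16): truth gives 0; no alternative beats it.
Others bid (6, 6, 19): truth gives 0; no alternative beats it.
(Checking all 125 profiles: 4 have a profitable deviation, 121 do not.)

4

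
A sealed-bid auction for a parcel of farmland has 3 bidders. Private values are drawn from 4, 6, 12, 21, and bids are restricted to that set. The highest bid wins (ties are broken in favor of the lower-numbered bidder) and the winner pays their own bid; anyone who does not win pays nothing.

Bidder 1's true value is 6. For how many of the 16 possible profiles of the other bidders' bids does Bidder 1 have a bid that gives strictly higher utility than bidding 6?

1

Others bid (4, 4): truth gives 0; bid 4 gives 2 > 0. Violating.
Others bid (4, 6): truth gives 0; no alternative beats it.
Others bid (4, 12): truth gives 0; no alternative beats it.
(Checking all 16 profiles: 1 has a profitable deviation, 15 do not.)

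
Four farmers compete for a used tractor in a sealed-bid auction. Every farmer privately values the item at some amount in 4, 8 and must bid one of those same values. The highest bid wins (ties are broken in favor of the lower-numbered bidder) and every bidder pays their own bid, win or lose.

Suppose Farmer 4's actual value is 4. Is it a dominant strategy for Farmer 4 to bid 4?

Yes

Check each profile of the others' bids and compare truth against every alternative bid.
Others bid (4, 4, 8): truth gives -4, best alternative gives -8.
Others bid (4, 8, 4): truth gives -4, best alternative gives -8.
Others bid (4, 8, 8): truth gives -4, best alternative gives -8.
Others bid (8, 4, 4): truth gives -4, best alternative gives -8.
Others bid (8, 4, 8): truth gives -4, best alternative gives -8.
Others bid (8, 8, 4): truth gives -4, best alternative gives -8.
(Remaining 2 profiles checked similarly; truth is weakly best in each.)
In every case the truthful bid is at least as good as any alternative, so it is a dominant strategy.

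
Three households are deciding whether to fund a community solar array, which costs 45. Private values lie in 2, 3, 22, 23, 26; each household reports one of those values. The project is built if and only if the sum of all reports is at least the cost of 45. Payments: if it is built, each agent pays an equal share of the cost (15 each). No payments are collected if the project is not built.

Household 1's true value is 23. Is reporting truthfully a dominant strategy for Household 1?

Yes

Check each profile of the others' reports and compare truth against every alternative report.
Others report (2, 22): truth gives 8, best alternative gives 8.
Others report (2, 23): truth gives 8, best alternative gives 8.
Others report (2, 26): truth gives 8, best alternative gives 8.
Others report (3, 22): truth gives 8, best alternative gives 8.
Others report (3, 23): truth gives 8, best alternative gives 8.
Others report (3, 26): truth gives 8, best alternative gives 8.
(Remaining 19 profiles checked similarly; truth is weakly best in each.)
In every case the truthful report is at least as good as any alternative, so it is a dominant strategy.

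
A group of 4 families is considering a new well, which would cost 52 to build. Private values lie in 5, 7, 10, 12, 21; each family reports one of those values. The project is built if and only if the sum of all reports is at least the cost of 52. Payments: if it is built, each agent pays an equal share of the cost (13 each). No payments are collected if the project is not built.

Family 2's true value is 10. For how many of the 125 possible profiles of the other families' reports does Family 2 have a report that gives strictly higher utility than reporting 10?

Others report (10, 12, 21): truth gives -3; report 5 gives 0 > -3. Violating.
Others report (10, 21, 12): truth gives -3; report 5 gives 0 > -3. Violating.
Others report (12, 10, 21): truth gives -3; report 5 gives 0 > -3. Violating.
Others report (12, 12, 21): truth gives -3; report 5 gives 0 > -3. Violating.
Others report (5, 5, 5): truth gives 0; no alternative beats it.
Others report (5, 5, 7): truth gives 0; no alternative beats it.
(Checking all 125 profiles: 9 have a profitable deviation, 116 do not.)

9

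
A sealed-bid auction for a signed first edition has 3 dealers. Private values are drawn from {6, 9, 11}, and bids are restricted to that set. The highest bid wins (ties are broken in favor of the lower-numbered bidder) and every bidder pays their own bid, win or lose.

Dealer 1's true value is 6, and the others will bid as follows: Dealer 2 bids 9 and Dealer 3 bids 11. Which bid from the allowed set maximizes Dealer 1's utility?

11

Bid 6: loses but pays 6, utility -6.
Bid 9: loses but pays 9, utility -9.
Bid 11: wins, pays 11, utility 6 - 11 = -5.
The best choice is 11 with utility -5.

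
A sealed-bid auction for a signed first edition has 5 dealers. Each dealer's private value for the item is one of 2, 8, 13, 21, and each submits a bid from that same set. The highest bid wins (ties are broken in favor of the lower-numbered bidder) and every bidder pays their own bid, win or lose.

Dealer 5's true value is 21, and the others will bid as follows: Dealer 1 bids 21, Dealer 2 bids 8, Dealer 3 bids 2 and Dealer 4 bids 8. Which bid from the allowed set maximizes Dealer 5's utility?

Bid 2: loses but pays 2, utility -2.
Bid 8: loses but pays 8, utility -8.
Bid 13: loses but pays 13, utility -13.
Bid 21: loses but pays 21, utility -21.
The best choice is 2 with utility -2.

2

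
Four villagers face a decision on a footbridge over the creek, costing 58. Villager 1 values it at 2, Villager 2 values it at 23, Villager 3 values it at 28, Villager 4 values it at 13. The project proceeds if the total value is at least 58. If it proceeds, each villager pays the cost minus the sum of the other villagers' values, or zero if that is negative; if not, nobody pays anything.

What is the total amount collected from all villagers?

40

Total value 66 ≥ cost 58, so it is built.
Villager 1: others sum to 64; max(0, 58 - 64) = 0.
Villager 2: others sum to 43; max(0, 58 - 43) = 15.
Villager 3: others sum to 38; max(0, 58 - 38) = 20.
Villager 4: others sum to 53; max(0, 58 - 53) = 5.
Total collected = 0 + 15 + 20 + 5 = 40.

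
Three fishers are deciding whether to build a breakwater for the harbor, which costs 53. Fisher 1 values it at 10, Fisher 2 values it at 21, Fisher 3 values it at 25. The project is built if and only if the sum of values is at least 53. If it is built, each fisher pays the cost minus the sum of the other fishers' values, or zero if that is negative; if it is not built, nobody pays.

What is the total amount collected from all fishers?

47

Total value 56 ≥ cost 53, so it is built.
Fisher 1: others sum to 46; max(0, 53 - 46) = 7.
Fisher 2: others sum to 35; max(0, 53 - 35) = 18.
Fisher 3: others sum to 31; max(0, 53 - 31) = 22.
Total collected = 7 + 18 + 22 = 47.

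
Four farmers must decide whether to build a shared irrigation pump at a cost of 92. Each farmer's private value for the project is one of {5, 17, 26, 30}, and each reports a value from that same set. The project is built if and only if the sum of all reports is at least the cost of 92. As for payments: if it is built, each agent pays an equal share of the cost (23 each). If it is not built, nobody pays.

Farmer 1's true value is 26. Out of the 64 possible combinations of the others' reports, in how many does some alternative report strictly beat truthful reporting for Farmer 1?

Others report (5, 30, 30): truth gives 0; report 30 gives 3 > 0. Violating.
Others report (17, 17, 30): truth gives 0; report 30 gives 3 > 0. Violating.
Others report (17, 30, 17): truth gives 0; report 30 gives 3 > 0. Violating.
Others report (30, 5, 30): truth gives 0; report 30 gives 3 > 0. Violating.
Others report (5, 5, 5): truth gives 0; no alternative beats it.
Others report (5, 5, 17): truth gives 0; no alternative beats it.
(Checking all 64 profiles: 6 have a profitable deviation, 58 do not.)

6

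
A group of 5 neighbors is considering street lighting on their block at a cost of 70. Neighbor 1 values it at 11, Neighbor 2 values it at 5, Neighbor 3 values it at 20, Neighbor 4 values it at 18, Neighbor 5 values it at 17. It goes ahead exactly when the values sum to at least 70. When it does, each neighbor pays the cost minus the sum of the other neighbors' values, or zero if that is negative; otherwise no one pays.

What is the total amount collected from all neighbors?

Total value 71 ≥ cost 70, so it is built.
Neighbor 1: others sum to 60; max(0, 70 - 60) = 10.
Neighbor 2: others sum to 66; max(0, 70 - 66) = 4.
Neighbor 3: others sum to 51; max(0, 70 - 51) = 19.
Neighbor 4: others sum to 53; max(0, 70 - 53) = 17.
Neighbor 5: others sum to 54; max(0, 70 - 54) = 16.
Total collected = 10 + 4 + 19 + 17 + 16 = 66.

66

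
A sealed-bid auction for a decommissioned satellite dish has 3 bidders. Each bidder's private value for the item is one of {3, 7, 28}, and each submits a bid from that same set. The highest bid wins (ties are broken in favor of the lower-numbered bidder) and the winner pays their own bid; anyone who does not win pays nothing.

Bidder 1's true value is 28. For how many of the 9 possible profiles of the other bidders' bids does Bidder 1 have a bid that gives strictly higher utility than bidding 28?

4

Others bid (3, 3): truth gives 0; bid 3 gives 25 > 0. Violating.
Others bid (3, 7): truth gives 0; bid 7 gives 21 > 0. Violating.
Others bid (7, 3): truth gives 0; bid 7 gives 21 > 0. Violating.
Others bid (7, 7): truth gives 0; bid 7 gives 21 > 0. Violating.
Others bid (3, 28): truth gives 0; no alternative beats it.
Others bid (7, 28): truth gives 0; no alternative beats it.
(Checking all 9 profiles: 4 have a profitable deviation, 5 do not.)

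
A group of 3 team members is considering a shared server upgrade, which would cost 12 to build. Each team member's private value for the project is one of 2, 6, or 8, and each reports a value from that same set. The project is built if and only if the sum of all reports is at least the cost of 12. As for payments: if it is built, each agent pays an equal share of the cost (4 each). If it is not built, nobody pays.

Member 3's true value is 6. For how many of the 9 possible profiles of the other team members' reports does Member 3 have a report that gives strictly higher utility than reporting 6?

1

Others report (2, 2): truth gives 0; report 8 gives 2 > 0. Violating.
Others report (2, 6): truth gives 2; no alternative beats it.
Others report (2, 8): truth gives 2; no alternative beats it.
(Checking all 9 profiles: 1 has a profitable deviation, 8 do not.)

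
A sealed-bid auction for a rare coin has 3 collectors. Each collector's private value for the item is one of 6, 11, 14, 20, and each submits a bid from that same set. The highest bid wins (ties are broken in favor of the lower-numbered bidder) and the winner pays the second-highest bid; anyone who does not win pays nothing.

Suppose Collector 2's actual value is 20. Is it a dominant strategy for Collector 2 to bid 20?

Yes

Check each profile of the others' bids and compare truth against every alternative bid.
Others bid (14, 6): truth gives 6, best alternative gives 0.
Others bid (14, 11): truth gives 6, best alternative gives 0.
Others bid (14, 14): truth gives 6, best alternative gives 0.
Others bid (6, 6): truth gives 14, best alternative gives 14.
Others bid (6, 11): truth gives 9, best alternative gives 9.
Others bid (11, 6): truth gives 9, best alternative gives 9.
(Remaining 10 profiles checked similarly; truth is weakly best in each.)
In every case the truthful bid is at least as good as any alternative, so it is a dominant strategy.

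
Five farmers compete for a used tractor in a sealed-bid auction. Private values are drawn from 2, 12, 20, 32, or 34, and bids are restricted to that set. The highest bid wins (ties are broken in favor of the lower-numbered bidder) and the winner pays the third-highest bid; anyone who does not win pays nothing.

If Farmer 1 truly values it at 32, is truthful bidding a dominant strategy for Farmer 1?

No

Consider the case where Farmer 2 bids 2, Farmer 3 bids 2, Farmer 4 bids 2 and Farmer 5 bids 34.
Truthful bid 32: loses, pays 0, utility 0.
Bid 34 instead: wins, pays 2, utility 32 - 2 = 30.
Since 30 > 0, bidding 34 is strictly better here, so truthful bidding is not dominant.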